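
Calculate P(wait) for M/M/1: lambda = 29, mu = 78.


P(wait) = rho = lambda/mu = 29/78 = 0.3718

0.3718


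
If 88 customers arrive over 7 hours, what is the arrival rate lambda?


lambda = total arrivals / time = 88 / 7 = 12.57 per hour

12.57 per hour


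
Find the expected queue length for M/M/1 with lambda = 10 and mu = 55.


rho = 10/55; Lq = rho^2/(1-rho) = 0.04

0.04


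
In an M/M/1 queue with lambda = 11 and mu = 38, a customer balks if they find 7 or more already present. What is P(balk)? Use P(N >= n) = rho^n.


P(N >= 7) = rho^7 = (11/38)^7 = 0.0002

0.0002


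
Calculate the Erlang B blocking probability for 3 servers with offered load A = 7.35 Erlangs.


B(N,A) = (A^N/N!) / sum(A^k/k!, k=0..N) with N=3, A=7.35 = 0.6517

0.6517


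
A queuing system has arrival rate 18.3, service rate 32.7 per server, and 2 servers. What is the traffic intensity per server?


rho = lambda / (c * mu) = 18.3 / (2 * 32.7) = 0.2798

0.2798


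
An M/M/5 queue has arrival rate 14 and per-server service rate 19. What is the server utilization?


rho = lambda/(c*mu) = 14/(5*19) = 0.1474

0.1474


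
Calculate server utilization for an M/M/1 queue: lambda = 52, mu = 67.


rho = lambda/mu = 52/67 = 0.7761

0.7761


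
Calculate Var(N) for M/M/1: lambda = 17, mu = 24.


rho = 17/24; Var(N) = rho/(1-rho)^2 = 8.33

8.33


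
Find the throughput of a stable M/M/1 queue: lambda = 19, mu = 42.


For a stable queue (lambda < mu), throughput = lambda = 19 per hour

19 per hour


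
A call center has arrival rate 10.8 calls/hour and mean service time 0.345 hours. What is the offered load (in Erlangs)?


Offered load a = lambda * E[S] = 10.8 * 0.345 = 3.73 Erlangs

3.73 Erlangs


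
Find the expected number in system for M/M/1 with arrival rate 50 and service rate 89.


rho = 50/89; L = rho/(1-rho) = 1.28

1.28


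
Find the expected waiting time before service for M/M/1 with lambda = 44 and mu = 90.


rho = 44/90; Wq = rho/(mu - lambda) = 0.0106 hours

0.0106 hours


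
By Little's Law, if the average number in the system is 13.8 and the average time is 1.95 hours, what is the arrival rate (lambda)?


lambda = L / W = 13.8 / 1.95 = 7.08 per hour

7.08 per hour


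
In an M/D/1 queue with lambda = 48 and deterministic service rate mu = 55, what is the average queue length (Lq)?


M/D/1: Lq = rho^2 / (2*(1-rho)) where rho = 48/55; Lq = 2.99

2.99


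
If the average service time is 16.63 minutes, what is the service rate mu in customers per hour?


mu = 60 / avg_service_time = 60 / 16.63 = 3.61 per hour

3.61 per hour


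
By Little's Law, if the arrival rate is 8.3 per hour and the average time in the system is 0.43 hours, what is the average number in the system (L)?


L = lambda * W = 8.3 * 0.43 = 3.57

3.57


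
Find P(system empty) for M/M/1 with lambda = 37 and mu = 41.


P0 = 1 - rho = 1 - 37/41 = 0.0976

0.0976


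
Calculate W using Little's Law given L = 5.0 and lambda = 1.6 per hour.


W = L / lambda = 5.0 / 1.6 = 3.125 hours

3.125 hours


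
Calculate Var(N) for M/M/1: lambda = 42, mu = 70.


rho = 42/70; Var(N) = rho/(1-rho)^2 = 3.75

3.75


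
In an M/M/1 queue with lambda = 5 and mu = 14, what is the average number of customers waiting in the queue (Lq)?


rho = 5/14; Lq = rho^2/(1-rho) = 0.2

0.2


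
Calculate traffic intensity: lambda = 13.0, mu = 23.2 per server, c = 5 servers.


rho = lambda / (c * mu) = 13.0 / (5 * 23.2) = 0.1121

0.1121


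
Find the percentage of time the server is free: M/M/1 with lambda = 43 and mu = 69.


Idle fraction = (1 - rho) * 100 = (1 - 43/69) * 100 = 37.7%

37.7%


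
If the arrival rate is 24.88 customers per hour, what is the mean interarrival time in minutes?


Mean interarrival time = 60/lambda = 60/24.88 = 2.41 minutes

2.41 minutes


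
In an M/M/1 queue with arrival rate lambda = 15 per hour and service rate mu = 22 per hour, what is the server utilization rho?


rho = lambda/mu = 15/22 = 0.6818

0.6818


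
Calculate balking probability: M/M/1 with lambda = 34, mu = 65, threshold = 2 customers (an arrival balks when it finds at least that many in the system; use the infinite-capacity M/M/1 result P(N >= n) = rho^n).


P(N >= 2) = rho^2 = (34/65)^2 = 0.2736

0.2736


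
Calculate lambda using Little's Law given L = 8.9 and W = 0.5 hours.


lambda = L / W = 8.9 / 0.5 = 17.8 per hour

17.8 per hour


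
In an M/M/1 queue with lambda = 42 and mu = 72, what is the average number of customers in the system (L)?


rho = 42/72; L = rho/(1-rho) = 1.4

1.4


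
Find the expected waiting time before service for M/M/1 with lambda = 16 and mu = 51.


rho = 16/51; Wq = rho/(mu - lambda) = 0.009 hours

0.009 hours


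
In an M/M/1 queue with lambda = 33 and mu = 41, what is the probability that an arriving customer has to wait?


P(wait) = rho = lambda/mu = 33/41 = 0.8049

0.8049


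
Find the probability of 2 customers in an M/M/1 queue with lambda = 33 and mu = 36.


rho = 33/36; P(n) = (1-rho)*rho^n = (1-33/36)*(33/36)^2 = 0.07

0.07


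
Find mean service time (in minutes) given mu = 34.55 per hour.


Mean service time = 60/mu = 60/34.55 = 1.74 minutes

1.74 minutes


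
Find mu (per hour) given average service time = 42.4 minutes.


mu = 60 / avg_service_time = 60 / 42.4 = 1.42 per hour

1.42 per hour


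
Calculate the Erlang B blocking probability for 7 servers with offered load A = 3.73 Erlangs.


B(N,A) = (A^N/N!) / sum(A^k/k!, k=0..N) with N=7, A=3.73 = 0.0496

0.0496


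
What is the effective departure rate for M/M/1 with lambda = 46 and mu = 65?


For a stable queue (lambda < mu), throughput = lambda = 46 per hour

46 per hour


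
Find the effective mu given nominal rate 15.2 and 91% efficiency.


Effective rate = mu * efficiency = 15.2 * 0.91 = 13.83 per hour

13.83 per hour


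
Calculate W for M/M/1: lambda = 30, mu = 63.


W = 1/(mu - lambda) = 1/(63 - 30) = 0.0303 hours

0.0303 hours


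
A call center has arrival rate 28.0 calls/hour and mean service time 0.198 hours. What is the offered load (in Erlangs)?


Offered load a = lambda * E[S] = 28.0 * 0.198 = 5.54 Erlangs

5.54 Erlangs


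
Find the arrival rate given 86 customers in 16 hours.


lambda = total arrivals / time = 86 / 16 = 5.38 per hour

5.38 per hour


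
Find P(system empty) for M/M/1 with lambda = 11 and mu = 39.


P0 = 1 - rho = 1 - 11/39 = 0.7179

0.7179


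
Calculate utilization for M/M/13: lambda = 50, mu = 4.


rho = lambda/(c*mu) = 50/(13*4) = 0.9615

0.9615


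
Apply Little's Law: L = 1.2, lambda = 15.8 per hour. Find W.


W = L / lambda = 1.2 / 15.8 = 0.0759 hours

0.0759 hours


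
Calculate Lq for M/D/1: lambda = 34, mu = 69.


M/D/1: Lq = rho^2 / (2*(1-rho)) where rho = 34/69; Lq = 0.24

0.24


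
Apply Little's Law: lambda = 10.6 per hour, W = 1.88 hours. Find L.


L = lambda * W = 10.6 * 1.88 = 19.93

19.93


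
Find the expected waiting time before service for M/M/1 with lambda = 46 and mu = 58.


rho = 46/58; Wq = rho/(mu - lambda) = 0.0661 hours

0.0661 hours


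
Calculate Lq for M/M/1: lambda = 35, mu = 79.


rho = 35/79; Lq = rho^2/(1-rho) = 0.35

0.35


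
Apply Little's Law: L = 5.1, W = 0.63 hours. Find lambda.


lambda = L / W = 5.1 / 0.63 = 8.1 per hour

8.1 per hour


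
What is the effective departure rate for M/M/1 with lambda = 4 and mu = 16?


For a stable queue (lambda < mu), throughput = lambda = 4 per hour

4 per hour


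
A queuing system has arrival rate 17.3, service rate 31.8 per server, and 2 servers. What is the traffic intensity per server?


rho = lambda / (c * mu) = 17.3 / (2 * 31.8) = 0.272

0.272


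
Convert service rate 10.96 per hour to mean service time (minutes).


Mean service time = 60/mu = 60/10.96 = 5.47 minutes

5.47 minutes


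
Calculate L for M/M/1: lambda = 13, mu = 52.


rho = 13/52; L = rho/(1-rho) = 0.33

0.33


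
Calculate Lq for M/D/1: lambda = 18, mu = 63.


M/D/1: Lq = rho^2 / (2*(1-rho)) where rho = 18/63; Lq = 0.06

0.06


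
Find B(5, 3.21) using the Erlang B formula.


B(N,A) = (A^N/N!) / sum(A^k/k!, k=0..N) with N=5, A=3.21 = 0.1283

0.1283


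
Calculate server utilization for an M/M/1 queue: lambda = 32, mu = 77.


rho = lambda/mu = 32/77 = 0.4156

0.4156


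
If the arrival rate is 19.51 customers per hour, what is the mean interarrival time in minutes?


Mean interarrival time = 60/lambda = 60/19.51 = 3.08 minutes

3.08 minutes


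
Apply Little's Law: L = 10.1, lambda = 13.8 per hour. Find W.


W = L / lambda = 10.1 / 13.8 = 0.7319 hours

0.7319 hours


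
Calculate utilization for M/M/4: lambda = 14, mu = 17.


rho = lambda/(c*mu) = 14/(4*17) = 0.2059

0.2059


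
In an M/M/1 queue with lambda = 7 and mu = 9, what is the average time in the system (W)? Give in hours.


W = 1/(mu - lambda) = 1/(9 - 7) = 0.5 hours

0.5 hours


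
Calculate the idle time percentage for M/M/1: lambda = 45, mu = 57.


Idle fraction = (1 - rho) * 100 = (1 - 45/57) * 100 = 21.1%

21.1%


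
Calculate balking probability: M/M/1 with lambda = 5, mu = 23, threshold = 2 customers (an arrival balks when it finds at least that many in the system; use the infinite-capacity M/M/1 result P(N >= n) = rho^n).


P(N >= 2) = rho^2 = (5/23)^2 = 0.0473

0.0473


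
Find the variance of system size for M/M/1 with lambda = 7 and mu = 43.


rho = 7/43; Var(N) = rho/(1-rho)^2 = 0.23

0.23


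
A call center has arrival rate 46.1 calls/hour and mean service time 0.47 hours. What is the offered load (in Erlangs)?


Offered load a = lambda * E[S] = 46.1 * 0.47 = 21.67 Erlangs

21.67 Erlangs


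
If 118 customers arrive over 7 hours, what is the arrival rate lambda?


lambda = total arrivals / time = 118 / 7 = 16.86 per hour

16.86 per hour


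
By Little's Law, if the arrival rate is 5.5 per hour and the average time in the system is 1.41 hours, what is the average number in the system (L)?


L = lambda * W = 5.5 * 1.41 = 7.76

7.76


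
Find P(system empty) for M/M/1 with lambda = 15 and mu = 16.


P0 = 1 - rho = 1 - 15/16 = 0.0625

0.0625


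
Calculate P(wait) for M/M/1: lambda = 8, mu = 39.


P(wait) = rho = lambda/mu = 8/39 = 0.2051

0.2051


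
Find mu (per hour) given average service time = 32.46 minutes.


mu = 60 / avg_service_time = 60 / 32.46 = 1.85 per hour

1.85 per hour


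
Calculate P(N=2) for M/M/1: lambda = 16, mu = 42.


rho = 16/42; P(n) = (1-rho)*rho^n = (1-16/42)*(16/42)^2 = 0.0898

0.0898


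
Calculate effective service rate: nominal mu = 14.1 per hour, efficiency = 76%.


Effective rate = mu * efficiency = 14.1 * 0.76 = 10.72 per hour

10.72 per hour


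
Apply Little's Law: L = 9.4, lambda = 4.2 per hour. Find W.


W = L / lambda = 9.4 / 4.2 = 2.2381 hours

2.2381 hours


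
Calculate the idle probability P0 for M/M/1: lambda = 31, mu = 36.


P0 = 1 - rho = 1 - 31/36 = 0.1389

0.1389


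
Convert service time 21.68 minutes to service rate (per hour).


mu = 60 / avg_service_time = 60 / 21.68 = 2.77 per hour

2.77 per hour


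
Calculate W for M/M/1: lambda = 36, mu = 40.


W = 1/(mu - lambda) = 1/(40 - 36) = 0.25 hours

0.25 hours


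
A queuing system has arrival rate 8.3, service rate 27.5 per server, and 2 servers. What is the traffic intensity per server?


rho = lambda / (c * mu) = 8.3 / (2 * 27.5) = 0.1509

0.1509


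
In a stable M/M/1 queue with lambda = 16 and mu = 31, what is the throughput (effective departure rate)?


For a stable queue (lambda < mu), throughput = lambda = 16 per hour

16 per hour


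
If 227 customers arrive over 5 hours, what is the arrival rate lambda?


lambda = total arrivals / time = 227 / 5 = 45.4 per hour

45.4 per hour


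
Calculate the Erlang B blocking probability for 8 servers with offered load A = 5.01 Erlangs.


B(N,A) = (A^N/N!) / sum(A^k/k!, k=0..N) with N=8, A=5.01 = 0.0705

0.0705


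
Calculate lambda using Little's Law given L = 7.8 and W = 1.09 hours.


lambda = L / W = 7.8 / 1.09 = 7.16 per hour

7.16 per hour


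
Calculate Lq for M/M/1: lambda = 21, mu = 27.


rho = 21/27; Lq = rho^2/(1-rho) = 2.72

2.72


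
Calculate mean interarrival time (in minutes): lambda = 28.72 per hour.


Mean interarrival time = 60/lambda = 60/28.72 = 2.09 minutes

2.09 minutes


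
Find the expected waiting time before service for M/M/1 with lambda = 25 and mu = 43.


rho = 25/43; Wq = rho/(mu - lambda) = 0.0323 hours

0.0323 hours


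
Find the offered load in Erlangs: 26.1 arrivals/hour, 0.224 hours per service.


Offered load a = lambda * E[S] = 26.1 * 0.224 = 5.85 Erlangs

5.85 Erlangs


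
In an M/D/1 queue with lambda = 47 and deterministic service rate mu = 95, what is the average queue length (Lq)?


M/D/1: Lq = rho^2 / (2*(1-rho)) where rho = 47/95; Lq = 0.24

0.24


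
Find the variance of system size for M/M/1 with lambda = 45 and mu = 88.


rho = 45/88; Var(N) = rho/(1-rho)^2 = 2.14

2.14


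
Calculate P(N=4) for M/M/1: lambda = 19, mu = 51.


rho = 19/51; P(n) = (1-rho)*rho^n = (1-19/51)*(19/51)^4 = 0.0121

0.0121


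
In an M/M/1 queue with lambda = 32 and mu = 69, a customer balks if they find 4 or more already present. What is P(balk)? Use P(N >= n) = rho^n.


P(N >= 4) = rho^4 = (32/69)^4 = 0.0463

0.0463


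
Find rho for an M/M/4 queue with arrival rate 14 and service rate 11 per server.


rho = lambda/(c*mu) = 14/(4*11) = 0.3182

0.3182


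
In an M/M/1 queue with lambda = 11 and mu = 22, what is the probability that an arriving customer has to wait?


P(wait) = rho = lambda/mu = 11/22 = 0.5

0.5


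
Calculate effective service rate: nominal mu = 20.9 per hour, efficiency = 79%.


Effective rate = mu * efficiency = 20.9 * 0.79 = 16.51 per hour

16.51 per hour


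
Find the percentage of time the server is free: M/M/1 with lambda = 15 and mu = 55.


Idle fraction = (1 - rho) * 100 = (1 - 15/55) * 100 = 72.7%

72.7%


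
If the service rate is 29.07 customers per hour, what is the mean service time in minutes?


Mean service time = 60/mu = 60/29.07 = 2.06 minutes

2.06 minutes


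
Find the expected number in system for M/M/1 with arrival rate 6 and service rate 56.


rho = 6/56; L = rho/(1-rho) = 0.12

0.12


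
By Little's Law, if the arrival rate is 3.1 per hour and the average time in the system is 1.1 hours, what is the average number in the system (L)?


L = lambda * W = 3.1 * 1.1 = 3.41

3.41


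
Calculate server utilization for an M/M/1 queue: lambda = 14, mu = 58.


rho = lambda/mu = 14/58 = 0.2414

0.2414


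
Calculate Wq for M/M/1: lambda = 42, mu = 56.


rho = 42/56; Wq = rho/(mu - lambda) = 0.0536 hours

0.0536 hours


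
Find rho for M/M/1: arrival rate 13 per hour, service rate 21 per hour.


rho = lambda/mu = 13/21 = 0.619

0.619


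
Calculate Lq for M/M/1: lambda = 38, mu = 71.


rho = 38/71; Lq = rho^2/(1-rho) = 0.62

0.62


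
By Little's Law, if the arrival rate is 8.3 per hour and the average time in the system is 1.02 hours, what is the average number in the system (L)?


L = lambda * W = 8.3 * 1.02 = 8.47

8.47


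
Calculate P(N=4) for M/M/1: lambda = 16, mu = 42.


rho = 16/42; P(n) = (1-rho)*rho^n = (1-16/42)*(16/42)^4 = 0.013

0.013


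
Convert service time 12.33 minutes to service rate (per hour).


mu = 60 / avg_service_time = 60 / 12.33 = 4.87 per hour

4.87 per hour


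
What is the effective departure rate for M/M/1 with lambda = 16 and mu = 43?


For a stable queue (lambda < mu), throughput = lambda = 16 per hour

16 per hour


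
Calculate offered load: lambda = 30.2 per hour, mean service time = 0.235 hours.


Offered load a = lambda * E[S] = 30.2 * 0.235 = 7.1 Erlangs

7.1 Erlangs


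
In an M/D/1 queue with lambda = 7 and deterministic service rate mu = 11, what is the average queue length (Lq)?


M/D/1: Lq = rho^2 / (2*(1-rho)) where rho = 7/11; Lq = 0.56

0.56


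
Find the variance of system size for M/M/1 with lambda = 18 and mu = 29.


rho = 18/29; Var(N) = rho/(1-rho)^2 = 4.31

4.31


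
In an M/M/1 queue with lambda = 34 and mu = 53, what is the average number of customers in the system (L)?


rho = 34/53; L = rho/(1-rho) = 1.79

1.79


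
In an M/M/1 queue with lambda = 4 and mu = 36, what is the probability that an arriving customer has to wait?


P(wait) = rho = lambda/mu = 4/36 = 0.1111

0.1111


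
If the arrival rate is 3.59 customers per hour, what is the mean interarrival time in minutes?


Mean interarrival time = 60/lambda = 60/3.59 = 16.71 minutes

16.71 minutes


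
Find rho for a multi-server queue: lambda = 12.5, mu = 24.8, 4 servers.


rho = lambda / (c * mu) = 12.5 / (4 * 24.8) = 0.126

0.126


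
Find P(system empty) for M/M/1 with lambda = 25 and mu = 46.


P0 = 1 - rho = 1 - 25/46 = 0.4565

0.4565


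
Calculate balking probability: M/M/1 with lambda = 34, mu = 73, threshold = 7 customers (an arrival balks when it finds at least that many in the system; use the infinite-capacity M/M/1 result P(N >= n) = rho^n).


P(N >= 7) = rho^7 = (34/73)^7 = 0.0048

0.0048


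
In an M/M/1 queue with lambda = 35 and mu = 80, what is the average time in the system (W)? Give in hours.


W = 1/(mu - lambda) = 1/(80 - 35) = 0.0222 hours

0.0222 hours


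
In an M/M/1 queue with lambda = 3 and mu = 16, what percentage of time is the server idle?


Idle fraction = (1 - rho) * 100 = (1 - 3/16) * 100 = 81.3%

81.3%


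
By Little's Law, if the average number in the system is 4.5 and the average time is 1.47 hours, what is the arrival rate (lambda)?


lambda = L / W = 4.5 / 1.47 = 3.06 per hour

3.06 per hour


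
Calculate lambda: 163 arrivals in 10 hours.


lambda = total arrivals / time = 163 / 10 = 16.3 per hour

16.3 per hour


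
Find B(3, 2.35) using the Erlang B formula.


B(N,A) = (A^N/N!) / sum(A^k/k!, k=0..N) with N=3, A=2.35 = 0.2614

0.2614


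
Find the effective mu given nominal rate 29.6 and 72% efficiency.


Effective rate = mu * efficiency = 29.6 * 0.72 = 21.31 per hour

21.31 per hour


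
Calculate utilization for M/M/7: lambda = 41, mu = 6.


rho = lambda/(c*mu) = 41/(7*6) = 0.9762

0.9762


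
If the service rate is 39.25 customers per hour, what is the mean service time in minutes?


Mean service time = 60/mu = 60/39.25 = 1.53 minutes

1.53 minutes


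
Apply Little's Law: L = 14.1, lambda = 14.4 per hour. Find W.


W = L / lambda = 14.1 / 14.4 = 0.9792 hours

0.9792 hours


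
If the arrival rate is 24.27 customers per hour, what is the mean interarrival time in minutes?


Mean interarrival time = 60/lambda = 60/24.27 = 2.47 minutes

2.47 minutes


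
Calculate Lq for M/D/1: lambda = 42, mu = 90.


M/D/1: Lq = rho^2 / (2*(1-rho)) where rho = 42/90; Lq = 0.2

0.2


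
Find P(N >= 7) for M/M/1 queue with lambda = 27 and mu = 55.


P(N >= 7) = rho^7 = (27/55)^7 = 0.0069

0.0069


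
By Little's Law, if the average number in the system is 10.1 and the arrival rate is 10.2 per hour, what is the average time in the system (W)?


W = L / lambda = 10.1 / 10.2 = 0.9902 hours

0.9902 hours


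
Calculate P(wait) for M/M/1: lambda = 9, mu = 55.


P(wait) = rho = lambda/mu = 9/55 = 0.1636

0.1636


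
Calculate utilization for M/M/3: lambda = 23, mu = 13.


rho = lambda/(c*mu) = 23/(3*13) = 0.5897

0.5897


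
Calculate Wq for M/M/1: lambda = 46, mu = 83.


rho = 46/83; Wq = rho/(mu - lambda) = 0.015 hours

0.015 hours


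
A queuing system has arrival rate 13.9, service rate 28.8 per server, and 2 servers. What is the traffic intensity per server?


rho = lambda / (c * mu) = 13.9 / (2 * 28.8) = 0.2413

0.2413


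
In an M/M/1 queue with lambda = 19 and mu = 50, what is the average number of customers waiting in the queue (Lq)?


rho = 19/50; Lq = rho^2/(1-rho) = 0.23

0.23


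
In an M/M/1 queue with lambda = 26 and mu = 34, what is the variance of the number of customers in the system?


rho = 26/34; Var(N) = rho/(1-rho)^2 = 13.81

13.81


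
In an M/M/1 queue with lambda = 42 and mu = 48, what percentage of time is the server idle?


Idle fraction = (1 - rho) * 100 = (1 - 42/48) * 100 = 12.5%

12.5%


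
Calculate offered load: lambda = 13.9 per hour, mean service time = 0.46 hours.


Offered load a = lambda * E[S] = 13.9 * 0.46 = 6.39 Erlangs

6.39 Erlangs


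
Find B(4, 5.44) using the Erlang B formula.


B(N,A) = (A^N/N!) / sum(A^k/k!, k=0..N) with N=4, A=5.44 = 0.4315

0.4315


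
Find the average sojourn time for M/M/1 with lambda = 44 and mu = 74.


W = 1/(mu - lambda) = 1/(74 - 44) = 0.0333 hours

0.0333 hours


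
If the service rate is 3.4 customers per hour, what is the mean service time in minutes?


Mean service time = 60/mu = 60/3.4 = 17.65 minutes

17.65 minutes


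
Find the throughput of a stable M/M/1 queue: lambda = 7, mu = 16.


For a stable queue (lambda < mu), throughput = lambda = 7 per hour

7 per hour


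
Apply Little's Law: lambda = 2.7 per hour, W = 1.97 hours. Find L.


L = lambda * W = 2.7 * 1.97 = 5.32

5.32


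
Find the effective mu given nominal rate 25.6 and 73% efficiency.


Effective rate = mu * efficiency = 25.6 * 0.73 = 18.69 per hour

18.69 per hour


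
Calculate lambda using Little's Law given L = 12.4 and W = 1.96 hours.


lambda = L / W = 12.4 / 1.96 = 6.33 per hour

6.33 per hour


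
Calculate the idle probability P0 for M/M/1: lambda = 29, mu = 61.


P0 = 1 - rho = 1 - 29/61 = 0.5246

0.5246


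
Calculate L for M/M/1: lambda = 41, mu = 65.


rho = 41/65; L = rho/(1-rho) = 1.71

1.71


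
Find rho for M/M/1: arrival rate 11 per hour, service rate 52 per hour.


rho = lambda/mu = 11/52 = 0.2115

0.2115


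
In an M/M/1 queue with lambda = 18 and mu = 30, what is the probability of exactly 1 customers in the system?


rho = 18/30; P(n) = (1-rho)*rho^n = (1-18/30)*(18/30)^1 = 0.24

0.24


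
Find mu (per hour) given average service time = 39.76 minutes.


mu = 60 / avg_service_time = 60 / 39.76 = 1.51 per hour

1.51 per hour


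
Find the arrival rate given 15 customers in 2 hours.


lambda = total arrivals / time = 15 / 2 = 7.5 per hour

7.5 per hour


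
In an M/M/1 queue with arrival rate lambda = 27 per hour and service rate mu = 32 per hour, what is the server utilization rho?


rho = lambda/mu = 27/32 = 0.8438

0.8438


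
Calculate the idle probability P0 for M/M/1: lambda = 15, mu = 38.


P0 = 1 - rho = 1 - 15/38 = 0.6053

0.6053


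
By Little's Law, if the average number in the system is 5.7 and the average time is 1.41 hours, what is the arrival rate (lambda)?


lambda = L / W = 5.7 / 1.41 = 4.04 per hour

4.04 per hour


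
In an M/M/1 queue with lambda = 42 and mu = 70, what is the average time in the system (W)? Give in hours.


W = 1/(mu - lambda) = 1/(70 - 42) = 0.0357 hours

0.0357 hours


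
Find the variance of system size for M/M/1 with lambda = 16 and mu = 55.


rho = 16/55; Var(N) = rho/(1-rho)^2 = 0.58

0.58


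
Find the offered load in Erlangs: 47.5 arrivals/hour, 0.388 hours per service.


Offered load a = lambda * E[S] = 47.5 * 0.388 = 18.43 Erlangs

18.43 Erlangs


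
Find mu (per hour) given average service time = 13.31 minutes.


mu = 60 / avg_service_time = 60 / 13.31 = 4.51 per hour

4.51 per hour


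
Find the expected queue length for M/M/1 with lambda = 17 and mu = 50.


rho = 17/50; Lq = rho^2/(1-rho) = 0.18

0.18


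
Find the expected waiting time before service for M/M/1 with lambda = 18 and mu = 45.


rho = 18/45; Wq = rho/(mu - lambda) = 0.0148 hours

0.0148 hours


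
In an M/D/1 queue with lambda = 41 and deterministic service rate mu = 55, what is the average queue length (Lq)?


M/D/1: Lq = rho^2 / (2*(1-rho)) where rho = 41/55; Lq = 1.09

1.09


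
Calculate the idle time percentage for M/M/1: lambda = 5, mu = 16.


Idle fraction = (1 - rho) * 100 = (1 - 5/16) * 100 = 68.8%

68.8%


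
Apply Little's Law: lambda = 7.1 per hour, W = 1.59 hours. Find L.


L = lambda * W = 7.1 * 1.59 = 11.29

11.29


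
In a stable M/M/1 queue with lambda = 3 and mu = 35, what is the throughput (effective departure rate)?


For a stable queue (lambda < mu), throughput = lambda = 3 per hour

3 per hour


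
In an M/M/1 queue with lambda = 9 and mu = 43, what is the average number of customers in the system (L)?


rho = 9/43; L = rho/(1-rho) = 0.26

0.26


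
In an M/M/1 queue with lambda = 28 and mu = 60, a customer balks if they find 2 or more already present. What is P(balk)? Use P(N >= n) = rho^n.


P(N >= 2) = rho^2 = (28/60)^2 = 0.2178

0.2178


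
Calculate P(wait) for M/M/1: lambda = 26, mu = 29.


P(wait) = rho = lambda/mu = 26/29 = 0.8966

0.8966


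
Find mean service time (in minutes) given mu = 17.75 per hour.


Mean service time = 60/mu = 60/17.75 = 3.38 minutes

3.38 minutes


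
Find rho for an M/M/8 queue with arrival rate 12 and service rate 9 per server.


rho = lambda/(c*mu) = 12/(8*9) = 0.1667

0.1667


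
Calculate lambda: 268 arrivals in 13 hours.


lambda = total arrivals / time = 268 / 13 = 20.62 per hour

20.62 per hour


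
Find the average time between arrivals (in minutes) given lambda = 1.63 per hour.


Mean interarrival time = 60/lambda = 60/1.63 = 36.81 minutes

36.81 minutes


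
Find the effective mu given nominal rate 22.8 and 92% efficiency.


Effective rate = mu * efficiency = 22.8 * 0.92 = 20.98 per hour

20.98 per hour


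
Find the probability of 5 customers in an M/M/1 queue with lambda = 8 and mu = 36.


rho = 8/36; P(n) = (1-rho)*rho^n = (1-8/36)*(8/36)^5 = 0.0004

0.0004


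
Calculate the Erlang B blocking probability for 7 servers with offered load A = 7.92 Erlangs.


B(N,A) = (A^N/N!) / sum(A^k/k!, k=0..N) with N=7, A=7.92 = 0.3036

0.3036


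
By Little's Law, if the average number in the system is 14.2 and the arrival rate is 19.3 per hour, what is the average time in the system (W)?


W = L / lambda = 14.2 / 19.3 = 0.7358 hours

0.7358 hours


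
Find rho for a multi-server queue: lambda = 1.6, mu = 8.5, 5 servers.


rho = lambda / (c * mu) = 1.6 / (5 * 8.5) = 0.0376

0.0376


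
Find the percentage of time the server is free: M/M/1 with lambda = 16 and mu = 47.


Idle fraction = (1 - rho) * 100 = (1 - 16/47) * 100 = 66.0%

66.0%


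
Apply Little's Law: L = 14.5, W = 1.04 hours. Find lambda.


lambda = L / W = 14.5 / 1.04 = 13.94 per hour

13.94 per hour


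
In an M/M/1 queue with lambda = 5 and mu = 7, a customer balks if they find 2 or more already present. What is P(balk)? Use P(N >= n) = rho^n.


P(N >= 2) = rho^2 = (5/7)^2 = 0.5102

0.5102


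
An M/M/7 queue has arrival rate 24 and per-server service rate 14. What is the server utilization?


rho = lambda/(c*mu) = 24/(7*14) = 0.2449

0.2449


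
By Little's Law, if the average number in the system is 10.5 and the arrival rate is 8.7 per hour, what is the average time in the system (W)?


W = L / lambda = 10.5 / 8.7 = 1.2069 hours

1.2069 hours


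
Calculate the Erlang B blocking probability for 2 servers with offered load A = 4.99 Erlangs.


B(N,A) = (A^N/N!) / sum(A^k/k!, k=0..N) with N=2, A=4.99 = 0.6752

0.6752


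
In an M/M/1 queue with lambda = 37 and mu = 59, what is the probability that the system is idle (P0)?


P0 = 1 - rho = 1 - 37/59 = 0.3729

0.3729


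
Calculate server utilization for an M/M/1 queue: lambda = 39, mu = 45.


rho = lambda/mu = 39/45 = 0.8667

0.8667


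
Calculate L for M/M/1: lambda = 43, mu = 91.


rho = 43/91; L = rho/(1-rho) = 0.9

0.9


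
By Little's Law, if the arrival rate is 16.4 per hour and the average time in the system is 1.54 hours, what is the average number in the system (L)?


L = lambda * W = 16.4 * 1.54 = 25.26

25.26


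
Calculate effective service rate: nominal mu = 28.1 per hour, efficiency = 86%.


Effective rate = mu * efficiency = 28.1 * 0.86 = 24.17 per hour

24.17 per hour


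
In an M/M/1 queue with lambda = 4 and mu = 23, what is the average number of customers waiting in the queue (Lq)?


rho = 4/23; Lq = rho^2/(1-rho) = 0.04

0.04


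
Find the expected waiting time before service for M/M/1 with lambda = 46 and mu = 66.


rho = 46/66; Wq = rho/(mu - lambda) = 0.0348 hours

0.0348 hours


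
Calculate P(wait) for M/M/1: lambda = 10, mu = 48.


P(wait) = rho = lambda/mu = 10/48 = 0.2083

0.2083


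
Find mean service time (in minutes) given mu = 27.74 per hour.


Mean service time = 60/mu = 60/27.74 = 2.16 minutes

2.16 minutes


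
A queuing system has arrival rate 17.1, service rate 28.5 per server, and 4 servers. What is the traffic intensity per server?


rho = lambda / (c * mu) = 17.1 / (4 * 28.5) = 0.15

0.15


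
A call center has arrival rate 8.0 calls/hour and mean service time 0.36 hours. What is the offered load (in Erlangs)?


Offered load a = lambda * E[S] = 8.0 * 0.36 = 2.88 Erlangs

2.88 Erlangs


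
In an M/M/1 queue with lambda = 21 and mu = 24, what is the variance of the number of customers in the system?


rho = 21/24; Var(N) = rho/(1-rho)^2 = 56.0

56.0


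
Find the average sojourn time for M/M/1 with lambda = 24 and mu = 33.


W = 1/(mu - lambda) = 1/(33 - 24) = 0.1111 hours

0.1111 hours


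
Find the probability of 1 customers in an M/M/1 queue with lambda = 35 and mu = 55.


rho = 35/55; P(n) = (1-rho)*rho^n = (1-35/55)*(35/55)^1 = 0.2314

0.2314


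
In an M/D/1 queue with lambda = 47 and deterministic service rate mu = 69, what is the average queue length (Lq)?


M/D/1: Lq = rho^2 / (2*(1-rho)) where rho = 47/69; Lq = 0.73

0.73


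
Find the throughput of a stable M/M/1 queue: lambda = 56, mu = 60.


For a stable queue (lambda < mu), throughput = lambda = 56 per hour

56 per hour


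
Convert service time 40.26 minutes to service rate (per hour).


mu = 60 / avg_service_time = 60 / 40.26 = 1.49 per hour

1.49 per hour


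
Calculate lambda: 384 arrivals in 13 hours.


lambda = total arrivals / time = 384 / 13 = 29.54 per hour

29.54 per hour


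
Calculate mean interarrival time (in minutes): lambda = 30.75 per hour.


Mean interarrival time = 60/lambda = 60/30.75 = 1.95 minutes

1.95 minutes


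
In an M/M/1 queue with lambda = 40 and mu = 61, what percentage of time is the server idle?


Idle fraction = (1 - rho) * 100 = (1 - 40/61) * 100 = 34.4%

34.4%


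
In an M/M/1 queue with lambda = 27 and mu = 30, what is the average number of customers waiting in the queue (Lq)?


rho = 27/30; Lq = rho^2/(1-rho) = 8.1

8.1


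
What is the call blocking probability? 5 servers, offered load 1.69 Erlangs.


B(N,A) = (A^N/N!) / sum(A^k/k!, k=0..N) with N=5, A=1.69 = 0.0214

0.0214


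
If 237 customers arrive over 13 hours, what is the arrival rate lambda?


lambda = total arrivals / time = 237 / 13 = 18.23 per hour

18.23 per hour


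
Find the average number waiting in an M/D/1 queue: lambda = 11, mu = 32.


M/D/1: Lq = rho^2 / (2*(1-rho)) where rho = 11/32; Lq = 0.09

0.09


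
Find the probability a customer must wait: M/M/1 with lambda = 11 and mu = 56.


P(wait) = rho = lambda/mu = 11/56 = 0.1964

0.1964


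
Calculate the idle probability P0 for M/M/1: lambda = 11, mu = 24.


P0 = 1 - rho = 1 - 11/24 = 0.5417

0.5417


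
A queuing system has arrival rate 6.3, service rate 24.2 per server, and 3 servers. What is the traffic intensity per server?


rho = lambda / (c * mu) = 6.3 / (3 * 24.2) = 0.0868

0.0868


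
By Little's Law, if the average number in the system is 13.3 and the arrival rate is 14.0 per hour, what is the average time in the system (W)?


W = L / lambda = 13.3 / 14.0 = 0.95 hours

0.95 hours


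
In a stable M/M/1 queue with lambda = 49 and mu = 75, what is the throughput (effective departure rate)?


For a stable queue (lambda < mu), throughput = lambda = 49 per hour

49 per hour


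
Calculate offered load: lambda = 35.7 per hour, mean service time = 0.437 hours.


Offered load a = lambda * E[S] = 35.7 * 0.437 = 15.6 Erlangs

15.6 Erlangs


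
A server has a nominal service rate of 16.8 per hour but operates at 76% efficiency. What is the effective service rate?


Effective rate = mu * efficiency = 16.8 * 0.76 = 12.77 per hour

12.77 per hour


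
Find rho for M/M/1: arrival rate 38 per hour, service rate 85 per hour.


rho = lambda/mu = 38/85 = 0.4471

0.4471


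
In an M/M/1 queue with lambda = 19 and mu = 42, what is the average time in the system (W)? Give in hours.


W = 1/(mu - lambda) = 1/(42 - 19) = 0.0435 hours

0.0435 hours


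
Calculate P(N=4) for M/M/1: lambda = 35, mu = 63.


rho = 35/63; P(n) = (1-rho)*rho^n = (1-35/63)*(35/63)^4 = 0.0423

0.0423


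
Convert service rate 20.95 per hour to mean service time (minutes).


Mean service time = 60/mu = 60/20.95 = 2.86 minutes

2.86 minutes


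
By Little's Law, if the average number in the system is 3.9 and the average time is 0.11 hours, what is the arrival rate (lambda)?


lambda = L / W = 3.9 / 0.11 = 35.45 per hour

35.45 per hour


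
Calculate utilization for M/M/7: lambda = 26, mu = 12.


rho = lambda/(c*mu) = 26/(7*12) = 0.3095

0.3095


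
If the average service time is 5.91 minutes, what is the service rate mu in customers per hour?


mu = 60 / avg_service_time = 60 / 5.91 = 10.15 per hour

10.15 per hour


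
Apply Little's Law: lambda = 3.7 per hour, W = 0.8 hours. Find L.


L = lambda * W = 3.7 * 0.8 = 2.96

2.96


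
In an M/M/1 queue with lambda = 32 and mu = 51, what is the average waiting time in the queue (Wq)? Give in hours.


rho = 32/51; Wq = rho/(mu - lambda) = 0.033 hours

0.033 hours


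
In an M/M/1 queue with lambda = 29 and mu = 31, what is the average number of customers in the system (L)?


rho = 29/31; L = rho/(1-rho) = 14.5

14.5


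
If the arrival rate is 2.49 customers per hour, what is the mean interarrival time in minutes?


Mean interarrival time = 60/lambda = 60/2.49 = 24.1 minutes

24.1 minutes


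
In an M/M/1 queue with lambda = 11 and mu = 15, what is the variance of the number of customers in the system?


rho = 11/15; Var(N) = rho/(1-rho)^2 = 10.31

10.31


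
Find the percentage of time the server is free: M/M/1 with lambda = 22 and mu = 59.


Idle fraction = (1 - rho) * 100 = (1 - 22/59) * 100 = 62.7%

62.7%


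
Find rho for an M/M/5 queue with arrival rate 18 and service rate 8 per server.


rho = lambda/(c*mu) = 18/(5*8) = 0.45

0.45


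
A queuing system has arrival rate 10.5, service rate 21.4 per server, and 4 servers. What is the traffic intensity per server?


rho = lambda / (c * mu) = 10.5 / (4 * 21.4) = 0.1227

0.1227


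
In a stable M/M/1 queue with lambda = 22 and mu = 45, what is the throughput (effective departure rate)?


For a stable queue (lambda < mu), throughput = lambda = 22 per hour

22 per hour


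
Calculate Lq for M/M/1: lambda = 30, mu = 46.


rho = 30/46; Lq = rho^2/(1-rho) = 1.22

1.22


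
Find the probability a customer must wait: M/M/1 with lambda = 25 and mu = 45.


P(wait) = rho = lambda/mu = 25/45 = 0.5556

0.5556


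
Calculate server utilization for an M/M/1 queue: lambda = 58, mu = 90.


rho = lambda/mu = 58/90 = 0.6444

0.6444


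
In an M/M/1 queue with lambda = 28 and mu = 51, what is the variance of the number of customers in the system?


rho = 28/51; Var(N) = rho/(1-rho)^2 = 2.7

2.7


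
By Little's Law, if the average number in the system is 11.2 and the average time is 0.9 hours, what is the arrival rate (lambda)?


lambda = L / W = 11.2 / 0.9 = 12.44 per hour

12.44 per hour


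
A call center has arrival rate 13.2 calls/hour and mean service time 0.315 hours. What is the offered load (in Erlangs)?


Offered load a = lambda * E[S] = 13.2 * 0.315 = 4.16 Erlangs

4.16 Erlangs


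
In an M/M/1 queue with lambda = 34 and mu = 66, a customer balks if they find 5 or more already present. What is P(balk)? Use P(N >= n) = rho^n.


P(N >= 5) = rho^5 = (34/66)^5 = 0.0363

0.0363


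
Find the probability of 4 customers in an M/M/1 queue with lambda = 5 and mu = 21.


rho = 5/21; P(n) = (1-rho)*rho^n = (1-5/21)*(5/21)^4 = 0.0024

0.0024


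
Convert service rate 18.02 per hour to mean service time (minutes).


Mean service time = 60/mu = 60/18.02 = 3.33 minutes

3.33 minutes


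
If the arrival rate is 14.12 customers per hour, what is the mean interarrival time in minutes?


Mean interarrival time = 60/lambda = 60/14.12 = 4.25 minutes

4.25 minutes


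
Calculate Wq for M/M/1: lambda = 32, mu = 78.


rho = 32/78; Wq = rho/(mu - lambda) = 0.0089 hours

0.0089 hours


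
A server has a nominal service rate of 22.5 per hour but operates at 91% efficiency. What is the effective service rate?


Effective rate = mu * efficiency = 22.5 * 0.91 = 20.48 per hour

20.48 per hour


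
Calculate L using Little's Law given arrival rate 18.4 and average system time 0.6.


L = lambda * W = 18.4 * 0.6 = 11.04

11.04


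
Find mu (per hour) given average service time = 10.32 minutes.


mu = 60 / avg_service_time = 60 / 10.32 = 5.81 per hour

5.81 per hour


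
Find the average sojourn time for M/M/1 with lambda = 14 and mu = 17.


W = 1/(mu - lambda) = 1/(17 - 14) = 0.3333 hours

0.3333 hours


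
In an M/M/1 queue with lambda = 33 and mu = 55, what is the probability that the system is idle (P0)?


P0 = 1 - rho = 1 - 33/55 = 0.4

0.4


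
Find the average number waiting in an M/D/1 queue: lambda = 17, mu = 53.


M/D/1: Lq = rho^2 / (2*(1-rho)) where rho = 17/53; Lq = 0.08

0.08


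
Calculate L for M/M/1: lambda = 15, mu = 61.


rho = 15/61; L = rho/(1-rho) = 0.33

0.33


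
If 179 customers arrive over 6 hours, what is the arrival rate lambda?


lambda = total arrivals / time = 179 / 6 = 29.83 per hour

29.83 per hour


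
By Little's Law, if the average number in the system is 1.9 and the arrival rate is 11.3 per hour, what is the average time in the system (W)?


W = L / lambda = 1.9 / 11.3 = 0.1681 hours

0.1681 hours


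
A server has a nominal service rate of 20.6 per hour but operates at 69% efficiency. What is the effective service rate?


Effective rate = mu * efficiency = 20.6 * 0.69 = 14.21 per hour

14.21 per hour


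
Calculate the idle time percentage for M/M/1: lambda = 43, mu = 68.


Idle fraction = (1 - rho) * 100 = (1 - 43/68) * 100 = 36.8%

36.8%


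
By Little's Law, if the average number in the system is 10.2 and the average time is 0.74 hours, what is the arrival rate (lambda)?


lambda = L / W = 10.2 / 0.74 = 13.78 per hour

13.78 per hour


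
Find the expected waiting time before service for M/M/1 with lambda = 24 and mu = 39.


rho = 24/39; Wq = rho/(mu - lambda) = 0.041 hours

0.041 hours


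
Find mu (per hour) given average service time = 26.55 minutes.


mu = 60 / avg_service_time = 60 / 26.55 = 2.26 per hour

2.26 per hour
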